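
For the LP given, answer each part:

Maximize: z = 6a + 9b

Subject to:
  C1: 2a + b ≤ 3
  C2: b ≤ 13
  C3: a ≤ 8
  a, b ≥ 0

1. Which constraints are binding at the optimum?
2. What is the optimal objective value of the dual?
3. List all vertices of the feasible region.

1. C1, a ≥ 0
2. 27 (by strong duality, equal to the primal optimum)
3. (0, 0), (1.5, 0), (0, 3)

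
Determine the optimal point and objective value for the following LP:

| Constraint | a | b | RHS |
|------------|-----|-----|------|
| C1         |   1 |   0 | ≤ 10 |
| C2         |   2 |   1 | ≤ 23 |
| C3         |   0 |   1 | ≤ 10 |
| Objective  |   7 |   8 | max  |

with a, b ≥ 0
Each vertex is the intersection of two constraint boundaries that also satisfies all remaining constraints:
  a = 0 and b = 0 → (0, 0)
  a = 10 and b = 0 → (10, 0)
  a = 10 and 2a + b = 23 → (10, 3)
  2a + b = 23 and b = 10 → (6.5, 10)
  b = 10 and a = 0 → (0, 10)

Evaluating z = 7a + 8b at each vertex:
  (0, 0): z = 0
  (10, 0): z = 70
  (10, 3): z = 94
  (6.5, 10): z = 125.5
  (0, 10): z = 80

The maximum is at (6.5, 10) with z = 125.5.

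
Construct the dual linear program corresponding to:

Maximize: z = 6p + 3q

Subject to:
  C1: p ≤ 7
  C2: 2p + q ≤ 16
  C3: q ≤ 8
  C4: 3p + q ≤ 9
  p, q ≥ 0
Minimize: z = 7y1 + 16y2 + 8y3 + 9y4

Subject to:
  C1: -y1 - 2y2 - 3y4 ≤ -6
  C2: -y2 - y3 - y4 ≤ -3
  y1, y2, y3, y4 ≥ 0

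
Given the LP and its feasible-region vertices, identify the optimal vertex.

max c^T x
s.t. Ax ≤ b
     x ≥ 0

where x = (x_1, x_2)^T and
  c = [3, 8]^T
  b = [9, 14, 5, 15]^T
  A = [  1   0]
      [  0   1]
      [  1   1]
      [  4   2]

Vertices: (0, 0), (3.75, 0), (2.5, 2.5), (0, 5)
(0, 5) with z = 40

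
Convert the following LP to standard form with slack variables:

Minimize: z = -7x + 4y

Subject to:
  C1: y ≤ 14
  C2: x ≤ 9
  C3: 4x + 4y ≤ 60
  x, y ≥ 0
min z = -7x + 4y

s.t.
  y + s1 = 14
  x + s2 = 9
  4x + 4y + s3 = 60
  x, y, s1, s2, s3 ≥ 0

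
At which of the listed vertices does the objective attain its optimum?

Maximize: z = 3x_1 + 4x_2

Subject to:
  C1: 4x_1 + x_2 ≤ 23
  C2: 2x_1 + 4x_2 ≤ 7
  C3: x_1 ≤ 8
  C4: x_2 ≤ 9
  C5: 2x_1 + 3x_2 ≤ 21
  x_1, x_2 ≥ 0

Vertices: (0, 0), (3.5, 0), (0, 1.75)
(3.5, 0) with z = 10.5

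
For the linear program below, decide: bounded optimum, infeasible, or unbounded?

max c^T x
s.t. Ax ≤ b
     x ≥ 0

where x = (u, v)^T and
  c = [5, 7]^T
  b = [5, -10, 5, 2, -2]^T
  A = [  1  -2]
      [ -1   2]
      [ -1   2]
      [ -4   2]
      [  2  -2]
One constraint requires u - 2v ≤ 5, while the constraint -u + 2v ≤ -10 is equivalent to u - 2v ≥ 10. Together they would need 10 ≤ u - 2v ≤ 5, which is impossible since 10 > 5. No point satisfies all constraints.

Infeasible — the constraint set is empty.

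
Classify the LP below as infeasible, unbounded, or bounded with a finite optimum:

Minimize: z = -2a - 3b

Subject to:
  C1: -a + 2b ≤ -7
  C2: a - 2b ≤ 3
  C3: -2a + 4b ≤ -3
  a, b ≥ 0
C2 requires a - 2b ≤ 3, while C1 (-a + 2b ≤ -7) is equivalent to a - 2b ≥ 7. Together they would need 7 ≤ a - 2b ≤ 3, which is impossible since 7 > 3. No point satisfies all constraints.

The feasible region is empty; the LP is infeasible.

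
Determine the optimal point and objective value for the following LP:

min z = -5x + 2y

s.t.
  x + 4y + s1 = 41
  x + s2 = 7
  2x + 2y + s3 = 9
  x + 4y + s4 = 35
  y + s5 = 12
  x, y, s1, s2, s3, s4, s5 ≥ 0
Each vertex is the intersection of two constraint boundaries that also satisfies all remaining constraints:
  x = 0 and y = 0 → (0, 0)
  2x + 2y = 9 and y = 0 → (4.5, 0)
  2x + 2y = 9 and x = 0 → (0, 4.5)

Evaluating z = -5x + 2y at each vertex:
  (0, 0): z = 0
  (4.5, 0): z = -22.5
  (0, 4.5): z = 9

The minimum is at (4.5, 0) with z = -22.5.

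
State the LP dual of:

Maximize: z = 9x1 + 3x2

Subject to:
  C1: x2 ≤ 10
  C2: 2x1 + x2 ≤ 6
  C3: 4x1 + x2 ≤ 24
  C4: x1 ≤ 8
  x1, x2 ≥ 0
Minimize: z = 10y1 + 6y2 + 24y3 + 8y4

Subject to:
  C1: -2y2 - 4y3 - y4 ≤ -9
  C2: -y1 - y2 - y3 ≤ -3
  y1, y2, y3, y4 ≥ 0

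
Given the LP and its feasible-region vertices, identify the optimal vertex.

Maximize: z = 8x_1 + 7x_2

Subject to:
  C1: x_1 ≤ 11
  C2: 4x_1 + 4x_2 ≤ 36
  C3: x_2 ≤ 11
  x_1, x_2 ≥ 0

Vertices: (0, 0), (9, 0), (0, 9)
(9, 0) with z = 72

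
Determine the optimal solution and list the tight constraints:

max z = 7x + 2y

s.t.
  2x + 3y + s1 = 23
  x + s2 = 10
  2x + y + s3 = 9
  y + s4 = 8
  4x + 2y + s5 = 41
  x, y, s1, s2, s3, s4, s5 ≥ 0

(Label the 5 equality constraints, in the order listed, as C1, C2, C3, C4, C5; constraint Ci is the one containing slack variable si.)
Optimal: x = 4.5, y = 0
Binding: C3, y ≥ 0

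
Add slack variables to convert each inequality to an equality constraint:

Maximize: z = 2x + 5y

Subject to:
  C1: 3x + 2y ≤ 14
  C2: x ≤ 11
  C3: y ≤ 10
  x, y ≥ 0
max z = 2x + 5y

s.t.
  3x + 2y + s1 = 14
  x + s2 = 11
  y + s3 = 10
  x, y, s1, s2, s3 ≥ 0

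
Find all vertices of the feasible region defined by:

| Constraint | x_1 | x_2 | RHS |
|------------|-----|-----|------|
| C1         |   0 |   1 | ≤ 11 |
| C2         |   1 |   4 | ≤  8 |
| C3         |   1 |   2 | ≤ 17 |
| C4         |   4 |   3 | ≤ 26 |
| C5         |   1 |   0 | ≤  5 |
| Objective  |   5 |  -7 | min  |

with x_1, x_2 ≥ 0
Each vertex is the intersection of two constraint boundaries that also satisfies all remaining constraints:
  x_1 = 0 and x_2 = 0 → (0, 0)
  x_1 = 5 and x_2 = 0 → (5, 0)
  x_1 + 4x_2 = 8 and x_1 = 5 → (5, 0.75)
  x_1 + 4x_2 = 8 and x_1 = 0 → (0, 2)

Vertices: (0, 0), (5, 0), (5, 0.75), (0, 2)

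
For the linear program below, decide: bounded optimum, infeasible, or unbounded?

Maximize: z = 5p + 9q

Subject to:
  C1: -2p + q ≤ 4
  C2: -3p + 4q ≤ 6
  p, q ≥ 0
Feasible point: (0, 0) satisfies every constraint, so the LP is feasible.
Direction d = (1, 0): for each constraint row a, a·d ≤ 0 —
  (-2)(1) + (1)(0) = -2 ≤ 0
  (-3)(1) + (4)(0) = -3 ≤ 0
and d ≥ 0, so (0, 0) + t·d stays feasible for every t ≥ 0. Along this ray z = 5p + 9q changes by 5 per unit t, so z → +∞.

Unbounded — the objective can increase without bound over the feasible region.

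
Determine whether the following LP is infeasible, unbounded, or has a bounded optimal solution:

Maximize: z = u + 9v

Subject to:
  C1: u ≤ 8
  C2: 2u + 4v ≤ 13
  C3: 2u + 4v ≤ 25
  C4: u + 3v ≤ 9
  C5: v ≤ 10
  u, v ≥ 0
The point (0, 3) satisfies every constraint, so the LP is feasible; the constraints give u ≤ 8 and v ≤ 10, which with u, v ≥ 0 keep the feasible region inside a bounded box. A feasible, bounded LP attains a finite optimum at a vertex.

The LP has an optimal solution: (0, 3) with z = 27.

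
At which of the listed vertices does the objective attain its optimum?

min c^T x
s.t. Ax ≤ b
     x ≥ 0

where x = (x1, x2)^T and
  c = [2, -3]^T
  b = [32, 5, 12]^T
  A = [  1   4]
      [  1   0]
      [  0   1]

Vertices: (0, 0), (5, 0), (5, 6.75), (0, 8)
(0, 8) with z = -24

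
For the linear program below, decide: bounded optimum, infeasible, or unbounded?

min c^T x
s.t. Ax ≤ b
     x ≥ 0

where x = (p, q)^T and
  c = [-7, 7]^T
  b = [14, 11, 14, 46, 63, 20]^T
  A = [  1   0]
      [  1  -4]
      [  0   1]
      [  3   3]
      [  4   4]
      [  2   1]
The point (10, 0) satisfies every constraint, so the LP is feasible; the constraints give p ≤ 14 and q ≤ 14, which with p, q ≥ 0 keep the feasible region inside a bounded box. A feasible, bounded LP attains a finite optimum at a vertex.

Bounded optimum: z* = -70 at (10, 0).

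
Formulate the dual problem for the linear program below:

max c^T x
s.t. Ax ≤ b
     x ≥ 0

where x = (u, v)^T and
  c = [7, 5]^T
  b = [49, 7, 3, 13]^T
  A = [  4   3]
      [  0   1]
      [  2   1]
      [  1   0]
Minimize: z = 49y1 + 7y2 + 3y3 + 13y4

Subject to:
  C1: -4y1 - 2y3 - y4 ≤ -7
  C2: -3y1 - y2 - y3 ≤ -5
  y1, y2, y3, y4 ≥ 0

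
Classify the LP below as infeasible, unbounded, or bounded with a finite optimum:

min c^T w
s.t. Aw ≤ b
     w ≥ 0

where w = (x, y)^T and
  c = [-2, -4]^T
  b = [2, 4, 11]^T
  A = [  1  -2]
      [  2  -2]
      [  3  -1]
Feasible point: (0, 0) satisfies every constraint, so the LP is feasible.
Direction d = (0, 1): for each constraint row a, a·d ≤ 0 —
  (1)(0) + (-2)(1) = -2 ≤ 0
  (2)(0) + (-2)(1) = -2 ≤ 0
  (3)(0) + (-1)(1) = -1 ≤ 0
and d ≥ 0, so (0, 0) + t·d stays feasible for every t ≥ 0. Along this ray z = -2x - 4y changes by -4 per unit t, so z → −∞.

Unbounded: there is a feasible ray along which z → −∞.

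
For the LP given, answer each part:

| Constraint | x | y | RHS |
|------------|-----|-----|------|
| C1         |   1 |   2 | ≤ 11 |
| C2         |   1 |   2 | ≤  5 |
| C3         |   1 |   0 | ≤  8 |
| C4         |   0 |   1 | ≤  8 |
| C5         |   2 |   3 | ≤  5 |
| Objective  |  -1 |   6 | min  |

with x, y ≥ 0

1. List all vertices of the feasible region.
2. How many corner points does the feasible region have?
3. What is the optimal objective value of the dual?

1. (0, 0), (2.5, 0), (0, 1.667)
2. 3
3. -2.5 (by strong duality, equal to the primal optimum)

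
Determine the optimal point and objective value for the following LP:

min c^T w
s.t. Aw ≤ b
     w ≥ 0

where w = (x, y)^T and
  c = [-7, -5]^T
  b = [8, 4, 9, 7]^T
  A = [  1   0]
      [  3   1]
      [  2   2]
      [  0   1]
x = 0, y = 4, z = -20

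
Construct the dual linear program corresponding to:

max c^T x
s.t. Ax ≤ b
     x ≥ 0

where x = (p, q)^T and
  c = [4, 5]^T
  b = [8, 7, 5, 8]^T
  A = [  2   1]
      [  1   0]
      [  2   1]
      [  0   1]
Minimize: z = 8y1 + 7y2 + 5y3 + 8y4

Subject to:
  C1: -2y1 - y2 - 2y3 ≤ -4
  C2: -y1 - y3 - y4 ≤ -5
  y1, y2, y3, y4 ≥ 0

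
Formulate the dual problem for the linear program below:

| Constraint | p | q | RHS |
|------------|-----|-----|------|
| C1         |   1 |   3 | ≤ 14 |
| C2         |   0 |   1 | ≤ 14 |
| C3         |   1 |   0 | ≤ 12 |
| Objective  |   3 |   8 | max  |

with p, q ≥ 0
Minimize: z = 14y1 + 14y2 + 12y3

Subject to:
  C1: -y1 - y3 ≤ -3
  C2: -3y1 - y2 ≤ -8
  y1, y2, y3 ≥ 0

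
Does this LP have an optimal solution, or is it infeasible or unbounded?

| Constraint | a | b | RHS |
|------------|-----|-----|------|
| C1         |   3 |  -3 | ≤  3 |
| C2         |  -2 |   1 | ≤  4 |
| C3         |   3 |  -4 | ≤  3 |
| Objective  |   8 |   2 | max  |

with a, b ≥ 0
Feasible point: (0, 0) satisfies every constraint, so the LP is feasible.
Direction d = (1, 1): for each constraint row a, a·d ≤ 0 —
  (3)(1) + (-3)(1) = 0 ≤ 0
  (-2)(1) + (1)(1) = -1 ≤ 0
  (3)(1) + (-4)(1) = -1 ≤ 0
and d ≥ 0, so (0, 0) + t·d stays feasible for every t ≥ 0. Along this ray z = 8a + 2b changes by 10 per unit t, so z → +∞.

The LP is unbounded; z can be made arbitrarily large.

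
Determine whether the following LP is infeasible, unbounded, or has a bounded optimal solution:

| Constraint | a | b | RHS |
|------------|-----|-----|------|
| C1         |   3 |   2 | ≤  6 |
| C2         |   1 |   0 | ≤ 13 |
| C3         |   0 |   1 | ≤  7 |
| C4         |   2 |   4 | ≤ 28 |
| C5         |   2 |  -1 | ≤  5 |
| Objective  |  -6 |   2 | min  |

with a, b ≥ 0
The point (2, 0) satisfies every constraint, so the LP is feasible; the constraints give a ≤ 13 and b ≤ 7, which with a, b ≥ 0 keep the feasible region inside a bounded box. A feasible, bounded LP attains a finite optimum at a vertex.

Feasible with finite optimum z* = -12 at (2, 0).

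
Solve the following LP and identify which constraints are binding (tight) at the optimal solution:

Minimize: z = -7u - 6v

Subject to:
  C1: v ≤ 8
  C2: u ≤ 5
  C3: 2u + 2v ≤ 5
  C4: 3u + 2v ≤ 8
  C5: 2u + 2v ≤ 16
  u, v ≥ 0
Optimal: u = 2.5, v = 0
Slack at optimum:
  C1: slack = 8
  C2: slack = 2.5
  C3: slack = 0 (binding)
  C4: slack = 0.5
  C5: slack = 11
  u ≥ 0: u = 2.5
  v ≥ 0: v = 0 (binding)
Binding constraints: C3, v ≥ 0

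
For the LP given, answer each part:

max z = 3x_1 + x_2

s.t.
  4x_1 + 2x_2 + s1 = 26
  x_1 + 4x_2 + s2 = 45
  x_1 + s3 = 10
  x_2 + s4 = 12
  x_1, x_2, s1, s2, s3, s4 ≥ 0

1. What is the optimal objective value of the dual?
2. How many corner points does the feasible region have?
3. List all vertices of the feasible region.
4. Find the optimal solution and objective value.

1. 19.5 (by strong duality, equal to the primal optimum)
2. 4
3. (0, 0), (6.5, 0), (1, 11), (0, 11.25)
4. x_1 = 6.5, x_2 = 0, z = 19.5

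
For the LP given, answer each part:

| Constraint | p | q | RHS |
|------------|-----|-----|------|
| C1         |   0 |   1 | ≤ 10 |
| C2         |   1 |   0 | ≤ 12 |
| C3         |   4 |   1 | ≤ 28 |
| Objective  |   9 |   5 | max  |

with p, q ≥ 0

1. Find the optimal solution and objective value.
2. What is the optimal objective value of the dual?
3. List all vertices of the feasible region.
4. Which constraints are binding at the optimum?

1. p = 4.5, q = 10, z = 90.5
2. 90.5 (by strong duality, equal to the primal optimum)
3. (0, 0), (7, 0), (4.5, 10), (0, 10)
4. C1, C3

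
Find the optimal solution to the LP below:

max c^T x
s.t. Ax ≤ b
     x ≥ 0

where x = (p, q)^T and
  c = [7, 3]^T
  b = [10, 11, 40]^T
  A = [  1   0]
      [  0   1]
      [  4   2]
p = 10, q = 0, z = 70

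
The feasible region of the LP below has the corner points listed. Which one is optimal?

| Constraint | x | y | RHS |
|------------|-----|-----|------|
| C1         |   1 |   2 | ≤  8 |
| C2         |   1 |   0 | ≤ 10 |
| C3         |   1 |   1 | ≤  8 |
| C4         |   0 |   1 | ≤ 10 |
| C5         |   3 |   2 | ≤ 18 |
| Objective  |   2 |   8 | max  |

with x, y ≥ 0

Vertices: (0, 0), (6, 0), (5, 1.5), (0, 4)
Evaluating z = 2x + 8y at each vertex:
  (0, 0): z = 0
  (6, 0): z = 12
  (5, 1.5): z = 22
  (0, 4): z = 32

The largest value is z = 32, attained at (0, 4).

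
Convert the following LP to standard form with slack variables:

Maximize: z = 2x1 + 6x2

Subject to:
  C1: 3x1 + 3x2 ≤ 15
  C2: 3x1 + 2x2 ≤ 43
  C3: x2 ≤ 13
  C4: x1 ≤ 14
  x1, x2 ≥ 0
max z = 2x1 + 6x2

s.t.
  3x1 + 3x2 + s1 = 15
  3x1 + 2x2 + s2 = 43
  x2 + s3 = 13
  x1 + s4 = 14
  x1, x2, s1, s2, s3, s4 ≥ 0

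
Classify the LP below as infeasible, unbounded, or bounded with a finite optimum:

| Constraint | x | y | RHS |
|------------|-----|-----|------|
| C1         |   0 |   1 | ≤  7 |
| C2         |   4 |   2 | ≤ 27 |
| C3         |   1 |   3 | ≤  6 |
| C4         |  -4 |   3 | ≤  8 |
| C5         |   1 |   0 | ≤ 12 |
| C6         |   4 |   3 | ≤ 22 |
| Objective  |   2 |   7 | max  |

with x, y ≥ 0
The point (0, 2) satisfies every constraint, so the LP is feasible; the constraints give x ≤ 12 and y ≤ 7, which with x, y ≥ 0 keep the feasible region inside a bounded box. A feasible, bounded LP attains a finite optimum at a vertex.

Evaluating z = 2x + 7y at each vertex:
  (0, 0): z = 0
  (5.5, 0): z = 11
  (5.333, 0.2222): z = 12.22
  (0, 2): z = 14

Bounded optimum: z* = 14 at (0, 2).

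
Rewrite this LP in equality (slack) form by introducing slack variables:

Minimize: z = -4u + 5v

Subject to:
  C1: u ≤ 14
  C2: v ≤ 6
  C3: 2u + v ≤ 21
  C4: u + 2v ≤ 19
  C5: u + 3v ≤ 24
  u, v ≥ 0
min z = -4u + 5v

s.t.
  u + s1 = 14
  v + s2 = 6
  2u + v + s3 = 21
  u + 2v + s4 = 19
  u + 3v + s5 = 24
  u, v, s1, s2, s3, s4, s5 ≥ 0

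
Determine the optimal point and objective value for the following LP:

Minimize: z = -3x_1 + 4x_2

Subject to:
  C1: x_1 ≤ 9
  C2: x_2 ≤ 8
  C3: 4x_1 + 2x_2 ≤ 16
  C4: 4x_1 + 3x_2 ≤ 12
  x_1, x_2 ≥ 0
x_1 = 3, x_2 = 0, z = -9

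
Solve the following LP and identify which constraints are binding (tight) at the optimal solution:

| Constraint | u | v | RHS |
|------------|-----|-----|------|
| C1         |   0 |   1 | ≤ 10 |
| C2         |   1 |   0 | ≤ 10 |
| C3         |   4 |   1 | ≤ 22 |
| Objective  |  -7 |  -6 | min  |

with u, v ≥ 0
Optimal: u = 3, v = 10
Slack at optimum:
  C1: slack = 0 (binding)
  C2: slack = 7
  C3: slack = 0 (binding)
  u ≥ 0: u = 3
  v ≥ 0: v = 10
Binding constraints: C1, C3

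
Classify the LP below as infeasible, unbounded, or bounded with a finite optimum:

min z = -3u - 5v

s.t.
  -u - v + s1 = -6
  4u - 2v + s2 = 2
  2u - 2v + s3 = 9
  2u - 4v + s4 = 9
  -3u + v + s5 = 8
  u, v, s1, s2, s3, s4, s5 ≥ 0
Feasible point: (0, 6) satisfies every constraint, so the LP is feasible.
Direction d = (1, 2): for each constraint row a, a·d ≤ 0 —
  (-1)(1) + (-1)(2) = -3 ≤ 0
  (4)(1) + (-2)(2) = 0 ≤ 0
  (2)(1) + (-2)(2) = -2 ≤ 0
  (2)(1) + (-4)(2) = -6 ≤ 0
  (-3)(1) + (1)(2) = -1 ≤ 0
and d ≥ 0, so (0, 6) + t·d stays feasible for every t ≥ 0. Along this ray z = -3u - 5v changes by -13 per unit t, so z → −∞.

Unbounded: there is a feasible ray along which z → −∞.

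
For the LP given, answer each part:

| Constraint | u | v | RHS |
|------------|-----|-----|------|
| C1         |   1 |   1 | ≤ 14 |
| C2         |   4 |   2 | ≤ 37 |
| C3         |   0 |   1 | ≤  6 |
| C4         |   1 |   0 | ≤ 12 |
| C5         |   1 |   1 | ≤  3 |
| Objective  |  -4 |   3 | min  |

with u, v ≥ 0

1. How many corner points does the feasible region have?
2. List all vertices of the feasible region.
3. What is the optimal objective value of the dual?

1. 3
2. (0, 0), (3, 0), (0, 3)
3. -12 (by strong duality, equal to the primal optimum)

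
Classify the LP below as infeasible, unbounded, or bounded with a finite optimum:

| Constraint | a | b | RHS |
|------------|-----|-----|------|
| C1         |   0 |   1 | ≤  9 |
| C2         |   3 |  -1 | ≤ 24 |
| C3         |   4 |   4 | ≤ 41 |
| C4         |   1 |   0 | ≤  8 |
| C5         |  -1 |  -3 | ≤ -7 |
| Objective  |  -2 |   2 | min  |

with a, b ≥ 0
The point (8, 0) satisfies every constraint, so the LP is feasible; the constraints give a ≤ 8 and b ≤ 9, which with a, b ≥ 0 keep the feasible region inside a bounded box. A feasible, bounded LP attains a finite optimum at a vertex.

Evaluating z = -2a + 2b at each vertex:
  (0, 2.333): z = 4.667
  (7, 0): z = -14
  (8, 0): z = -16
  (8, 2.25): z = -11.5
  (1.25, 9): z = 15.5
  (0, 9): z = 18

Bounded optimum: z* = -16 at (8, 0).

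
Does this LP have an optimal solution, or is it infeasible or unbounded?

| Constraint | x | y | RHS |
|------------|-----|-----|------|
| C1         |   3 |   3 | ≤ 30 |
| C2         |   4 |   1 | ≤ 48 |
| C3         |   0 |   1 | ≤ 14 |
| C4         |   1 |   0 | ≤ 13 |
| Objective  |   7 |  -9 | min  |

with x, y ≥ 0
The point (0, 10) satisfies every constraint, so the LP is feasible; the constraints give x ≤ 13 and y ≤ 14, which with x, y ≥ 0 keep the feasible region inside a bounded box. A feasible, bounded LP attains a finite optimum at a vertex.

Bounded optimum: z* = -90 at (0, 10).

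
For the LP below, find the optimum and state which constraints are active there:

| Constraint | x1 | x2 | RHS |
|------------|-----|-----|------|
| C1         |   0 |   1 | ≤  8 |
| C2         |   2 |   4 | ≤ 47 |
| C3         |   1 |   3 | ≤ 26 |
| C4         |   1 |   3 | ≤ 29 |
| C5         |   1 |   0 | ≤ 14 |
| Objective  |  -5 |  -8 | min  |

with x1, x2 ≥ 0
Optimal: x1 = 14, x2 = 4
Binding: C3, C5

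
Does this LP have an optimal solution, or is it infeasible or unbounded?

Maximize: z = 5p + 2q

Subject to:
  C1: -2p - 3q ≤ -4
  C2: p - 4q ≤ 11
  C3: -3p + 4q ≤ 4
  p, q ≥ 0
Feasible point: (1, 1) satisfies every constraint, so the LP is feasible.
Direction d = (4, 1): for each constraint row a, a·d ≤ 0 —
  (-2)(4) + (-3)(1) = -11 ≤ 0
  (1)(4) + (-4)(1) = 0 ≤ 0
  (-3)(4) + (4)(1) = -8 ≤ 0
and d ≥ 0, so (1, 1) + t·d stays feasible for every t ≥ 0. Along this ray z = 5p + 2q changes by 22 per unit t, so z → +∞.

The LP is unbounded; z can be made arbitrarily large.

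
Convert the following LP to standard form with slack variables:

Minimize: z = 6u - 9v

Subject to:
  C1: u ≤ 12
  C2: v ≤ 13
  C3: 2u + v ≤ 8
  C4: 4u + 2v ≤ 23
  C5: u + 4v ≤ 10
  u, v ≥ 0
min z = 6u - 9v

s.t.
  u + s1 = 12
  v + s2 = 13
  2u + v + s3 = 8
  4u + 2v + s4 = 23
  u + 4v + s5 = 10
  u, v, s1, s2, s3, s4, s5 ≥ 0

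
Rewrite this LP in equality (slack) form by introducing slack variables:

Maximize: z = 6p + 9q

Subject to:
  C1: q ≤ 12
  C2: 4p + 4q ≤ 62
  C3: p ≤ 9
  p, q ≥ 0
max z = 6p + 9q

s.t.
  q + s1 = 12
  4p + 4q + s2 = 62
  p + s3 = 9
  p, q, s1, s2, s3 ≥ 0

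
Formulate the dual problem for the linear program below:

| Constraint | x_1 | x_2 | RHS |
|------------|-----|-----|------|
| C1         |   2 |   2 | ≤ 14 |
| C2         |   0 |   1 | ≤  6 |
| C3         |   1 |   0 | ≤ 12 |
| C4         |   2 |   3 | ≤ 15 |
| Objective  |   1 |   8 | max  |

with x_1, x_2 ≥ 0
Minimize: z = 14y1 + 6y2 + 12y3 + 15y4

Subject to:
  C1: -2y1 - y3 - 2y4 ≤ -1
  C2: -2y1 - y2 - 3y4 ≤ -8
  y1, y2, y3, y4 ≥ 0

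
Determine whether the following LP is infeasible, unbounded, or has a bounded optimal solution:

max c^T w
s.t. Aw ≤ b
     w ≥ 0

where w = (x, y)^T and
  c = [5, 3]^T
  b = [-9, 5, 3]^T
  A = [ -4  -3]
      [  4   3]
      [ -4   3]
One constraint requires 4x + 3y ≤ 5, while the constraint -4x - 3y ≤ -9 is equivalent to 4x + 3y ≥ 9. Together they would need 9 ≤ 4x + 3y ≤ 5, which is impossible since 9 > 5. No point satisfies all constraints.

Infeasible — the constraint set is empty.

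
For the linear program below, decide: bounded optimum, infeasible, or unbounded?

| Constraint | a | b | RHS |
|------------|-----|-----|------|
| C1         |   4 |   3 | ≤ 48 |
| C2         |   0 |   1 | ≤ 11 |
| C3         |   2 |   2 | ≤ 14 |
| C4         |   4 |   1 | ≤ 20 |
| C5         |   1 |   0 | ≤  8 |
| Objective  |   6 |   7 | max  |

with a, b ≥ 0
The point (0, 7) satisfies every constraint, so the LP is feasible; the constraints give a ≤ 8 and b ≤ 11, which with a, b ≥ 0 keep the feasible region inside a bounded box. A feasible, bounded LP attains a finite optimum at a vertex.

Feasible with finite optimum z* = 49 at (0, 7).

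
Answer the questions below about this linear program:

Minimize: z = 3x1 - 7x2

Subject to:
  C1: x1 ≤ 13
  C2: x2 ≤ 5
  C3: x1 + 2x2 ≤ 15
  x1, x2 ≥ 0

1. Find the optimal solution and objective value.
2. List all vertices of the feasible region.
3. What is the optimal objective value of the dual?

1. x1 = 0, x2 = 5, z = -35
2. (0, 0), (13, 0), (13, 1), (5, 5), (0, 5)
3. -35 (by strong duality, equal to the primal optimum)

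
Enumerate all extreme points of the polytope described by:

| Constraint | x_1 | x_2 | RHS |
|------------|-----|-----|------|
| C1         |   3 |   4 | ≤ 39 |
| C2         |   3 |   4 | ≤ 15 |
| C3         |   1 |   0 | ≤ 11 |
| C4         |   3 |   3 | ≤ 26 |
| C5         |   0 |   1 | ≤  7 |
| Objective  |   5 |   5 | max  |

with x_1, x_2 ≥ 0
Each vertex is the intersection of two constraint boundaries that also satisfies all remaining constraints:
  x_1 = 0 and x_2 = 0 → (0, 0)
  3x_1 + 4x_2 = 15 and x_2 = 0 → (5, 0)
  3x_1 + 4x_2 = 15 and x_1 = 0 → (0, 3.75)

Vertices: (0, 0), (5, 0), (0, 3.75)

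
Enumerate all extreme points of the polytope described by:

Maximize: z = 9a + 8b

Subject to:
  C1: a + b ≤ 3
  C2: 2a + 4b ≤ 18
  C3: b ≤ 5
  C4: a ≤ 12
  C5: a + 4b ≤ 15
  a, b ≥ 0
Each vertex is the intersection of two constraint boundaries that also satisfies all remaining constraints:
  a = 0 and b = 0 → (0, 0)
  a + b = 3 and b = 0 → (3, 0)
  a + b = 3 and a = 0 → (0, 3)

Vertices: (0, 0), (3, 0), (0, 3)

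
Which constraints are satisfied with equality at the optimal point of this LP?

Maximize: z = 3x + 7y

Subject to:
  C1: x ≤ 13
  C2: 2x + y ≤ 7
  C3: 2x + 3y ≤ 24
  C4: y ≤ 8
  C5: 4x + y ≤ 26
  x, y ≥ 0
Optimal: x = 0, y = 7
Binding: C2, x ≥ 0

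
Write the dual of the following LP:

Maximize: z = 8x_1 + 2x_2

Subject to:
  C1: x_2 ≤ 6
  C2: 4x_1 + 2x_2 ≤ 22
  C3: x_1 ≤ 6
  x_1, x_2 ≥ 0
Minimize: z = 6y1 + 22y2 + 6y3

Subject to:
  C1: -4y2 - y3 ≤ -8
  C2: -y1 - 2y2 ≤ -2
  y1, y2, y3 ≥ 0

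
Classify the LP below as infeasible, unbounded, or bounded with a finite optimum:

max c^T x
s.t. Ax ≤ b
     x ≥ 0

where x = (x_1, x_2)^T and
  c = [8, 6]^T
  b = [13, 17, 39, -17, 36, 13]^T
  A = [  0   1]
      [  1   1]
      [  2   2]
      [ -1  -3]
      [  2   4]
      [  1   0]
The point (13, 2.5) satisfies every constraint, so the LP is feasible; the constraints give x_1 ≤ 13 and x_2 ≤ 13, which with x_1, x_2 ≥ 0 keep the feasible region inside a bounded box. A feasible, bounded LP attains a finite optimum at a vertex.

The LP has an optimal solution: (13, 2.5) with z = 119.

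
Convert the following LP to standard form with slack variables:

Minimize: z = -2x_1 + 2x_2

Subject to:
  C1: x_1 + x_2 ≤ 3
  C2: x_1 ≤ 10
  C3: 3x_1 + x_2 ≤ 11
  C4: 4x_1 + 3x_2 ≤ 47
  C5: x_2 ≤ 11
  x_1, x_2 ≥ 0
min z = -2x_1 + 2x_2

s.t.
  x_1 + x_2 + s1 = 3
  x_1 + s2 = 10
  3x_1 + x_2 + s3 = 11
  4x_1 + 3x_2 + s4 = 47
  x_2 + s5 = 11
  x_1, x_2, s1, s2, s3, s4, s5 ≥ 0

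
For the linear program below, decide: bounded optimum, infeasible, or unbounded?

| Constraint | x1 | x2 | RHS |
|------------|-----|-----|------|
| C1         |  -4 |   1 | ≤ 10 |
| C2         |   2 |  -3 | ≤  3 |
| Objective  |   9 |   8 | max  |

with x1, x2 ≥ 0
Feasible point: (0, 0) satisfies every constraint, so the LP is feasible.
Direction d = (1, 1): for each constraint row a, a·d ≤ 0 —
  (-4)(1) + (1)(1) = -3 ≤ 0
  (2)(1) + (-3)(1) = -1 ≤ 0
and d ≥ 0, so (0, 0) + t·d stays feasible for every t ≥ 0. Along this ray z = 9x1 + 8x2 changes by 17 per unit t, so z → +∞.

Unbounded: there is a feasible ray along which z → +∞.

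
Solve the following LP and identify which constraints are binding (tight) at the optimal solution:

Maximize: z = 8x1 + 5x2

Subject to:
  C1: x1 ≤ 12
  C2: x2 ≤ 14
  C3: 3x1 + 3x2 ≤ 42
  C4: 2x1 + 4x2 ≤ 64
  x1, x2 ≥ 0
Optimal: x1 = 12, x2 = 2
Slack at optimum:
  C1: slack = 0 (binding)
  C2: slack = 12
  C3: slack = 0 (binding)
  C4: slack = 32
  x1 ≥ 0: x1 = 12
  x2 ≥ 0: x2 = 2
Binding constraints: C1, C3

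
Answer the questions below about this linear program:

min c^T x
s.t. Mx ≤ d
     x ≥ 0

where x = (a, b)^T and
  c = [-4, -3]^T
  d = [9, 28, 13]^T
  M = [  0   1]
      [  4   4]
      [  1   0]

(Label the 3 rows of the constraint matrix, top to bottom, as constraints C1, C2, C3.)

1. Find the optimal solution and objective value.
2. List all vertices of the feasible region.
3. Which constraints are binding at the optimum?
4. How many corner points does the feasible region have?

1. a = 7, b = 0, z = -28
2. (0, 0), (7, 0), (0, 7)
3. C2, b ≥ 0
4. 3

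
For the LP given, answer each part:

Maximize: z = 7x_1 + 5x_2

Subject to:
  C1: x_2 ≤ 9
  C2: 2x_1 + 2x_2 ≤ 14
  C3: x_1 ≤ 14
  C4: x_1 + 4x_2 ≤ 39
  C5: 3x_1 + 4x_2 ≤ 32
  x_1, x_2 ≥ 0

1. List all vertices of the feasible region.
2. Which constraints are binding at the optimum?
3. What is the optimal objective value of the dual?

1. (0, 0), (7, 0), (0, 7)
2. C2, x_2 ≥ 0
3. 49 (by strong duality, equal to the primal optimum)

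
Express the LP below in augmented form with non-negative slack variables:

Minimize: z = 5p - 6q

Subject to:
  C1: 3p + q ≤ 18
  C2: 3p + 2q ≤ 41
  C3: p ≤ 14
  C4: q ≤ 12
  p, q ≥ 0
min z = 5p - 6q

s.t.
  3p + q + s1 = 18
  3p + 2q + s2 = 41
  p + s3 = 14
  q + s4 = 12
  p, q, s1, s2, s3, s4 ≥ 0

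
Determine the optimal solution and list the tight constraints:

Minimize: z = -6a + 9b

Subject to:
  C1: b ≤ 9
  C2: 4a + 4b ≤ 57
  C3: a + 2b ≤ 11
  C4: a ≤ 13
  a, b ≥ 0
Optimal: a = 11, b = 0
Slack at optimum:
  C1: slack = 9
  C2: slack = 13
  C3: slack = 0 (binding)
  C4: slack = 2
  a ≥ 0: a = 11
  b ≥ 0: b = 0 (binding)
Binding constraints: C3, b ≥ 0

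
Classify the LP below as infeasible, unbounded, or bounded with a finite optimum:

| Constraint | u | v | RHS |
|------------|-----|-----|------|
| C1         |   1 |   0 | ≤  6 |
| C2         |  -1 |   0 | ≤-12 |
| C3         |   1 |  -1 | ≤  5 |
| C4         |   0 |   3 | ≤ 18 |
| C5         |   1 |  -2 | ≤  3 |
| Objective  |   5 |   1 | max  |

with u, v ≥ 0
C1 requires u ≤ 6, while C2 (-u ≤ -12) is equivalent to u ≥ 12. Together they would need 12 ≤ u ≤ 6, which is impossible since 12 > 6. No point satisfies all constraints.

Infeasible: no point satisfies all constraints simultaneously.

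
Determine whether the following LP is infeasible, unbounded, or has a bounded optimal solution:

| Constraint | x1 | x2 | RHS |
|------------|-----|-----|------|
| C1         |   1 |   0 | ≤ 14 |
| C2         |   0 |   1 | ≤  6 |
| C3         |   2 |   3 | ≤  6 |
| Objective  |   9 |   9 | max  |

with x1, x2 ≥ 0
The point (3, 0) satisfies every constraint, so the LP is feasible; the constraints give x1 ≤ 14 and x2 ≤ 6, which with x1, x2 ≥ 0 keep the feasible region inside a bounded box. A feasible, bounded LP attains a finite optimum at a vertex.

Evaluating z = 9x1 + 9x2 at each vertex:
  (0, 0): z = 0
  (3, 0): z = 27
  (0, 2): z = 18

Bounded optimum: z* = 27 at (3, 0).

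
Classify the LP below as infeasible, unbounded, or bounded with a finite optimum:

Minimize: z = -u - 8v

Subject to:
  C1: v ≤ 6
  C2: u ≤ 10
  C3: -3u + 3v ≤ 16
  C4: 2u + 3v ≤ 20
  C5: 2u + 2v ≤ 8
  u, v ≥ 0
The point (0, 4) satisfies every constraint, so the LP is feasible; the constraints give u ≤ 10 and v ≤ 6, which with u, v ≥ 0 keep the feasible region inside a bounded box. A feasible, bounded LP attains a finite optimum at a vertex.

Evaluating z = -u - 8v at each vertex:
  (0, 0): z = 0
  (4, 0): z = -4
  (0, 4): z = -32

Feasible with finite optimum z* = -32 at (0, 4).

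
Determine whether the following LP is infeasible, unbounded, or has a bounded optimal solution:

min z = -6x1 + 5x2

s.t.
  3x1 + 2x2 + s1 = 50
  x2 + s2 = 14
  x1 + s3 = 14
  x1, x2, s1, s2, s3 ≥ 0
The point (14, 0) satisfies every constraint, so the LP is feasible; the constraints give x1 ≤ 14 and x2 ≤ 14, which with x1, x2 ≥ 0 keep the feasible region inside a bounded box. A feasible, bounded LP attains a finite optimum at a vertex.

Bounded optimum: z* = -84 at (14, 0).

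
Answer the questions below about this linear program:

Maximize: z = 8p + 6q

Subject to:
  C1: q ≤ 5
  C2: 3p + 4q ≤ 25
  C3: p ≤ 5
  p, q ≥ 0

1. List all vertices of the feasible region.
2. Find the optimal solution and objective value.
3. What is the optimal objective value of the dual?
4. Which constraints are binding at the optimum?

1. (0, 0), (5, 0), (5, 2.5), (1.667, 5), (0, 5)
2. p = 5, q = 2.5, z = 55
3. 55 (by strong duality, equal to the primal optimum)
4. C2, C3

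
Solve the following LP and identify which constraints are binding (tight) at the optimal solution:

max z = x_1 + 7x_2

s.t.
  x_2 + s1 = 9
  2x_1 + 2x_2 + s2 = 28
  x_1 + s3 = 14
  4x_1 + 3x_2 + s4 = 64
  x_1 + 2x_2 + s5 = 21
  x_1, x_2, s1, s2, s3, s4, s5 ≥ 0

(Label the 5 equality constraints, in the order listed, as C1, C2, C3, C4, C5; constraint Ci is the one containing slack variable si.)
Optimal: x_1 = 3, x_2 = 9
Slack at optimum:
  C1: slack = 0 (binding)
  C2: slack = 4
  C3: slack = 11
  C4: slack = 25
  C5: slack = 0 (binding)
  x_1 ≥ 0: x_1 = 3
  x_2 ≥ 0: x_2 = 9
Binding constraints: C1, C5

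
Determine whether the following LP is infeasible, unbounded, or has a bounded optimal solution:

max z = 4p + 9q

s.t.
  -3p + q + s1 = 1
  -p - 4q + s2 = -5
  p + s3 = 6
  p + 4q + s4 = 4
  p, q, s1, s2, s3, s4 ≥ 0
The row p + 4q + s4 = 4 with s4 ≥ 0 requires p + 4q ≤ 4, while the row -p - 4q + s2 = -5 with s2 ≥ 0 is equivalent to p + 4q ≥ 5. Together they would need 5 ≤ p + 4q ≤ 4, which is impossible since 5 > 4. No point satisfies all constraints.

The feasible region is empty; the LP is infeasible.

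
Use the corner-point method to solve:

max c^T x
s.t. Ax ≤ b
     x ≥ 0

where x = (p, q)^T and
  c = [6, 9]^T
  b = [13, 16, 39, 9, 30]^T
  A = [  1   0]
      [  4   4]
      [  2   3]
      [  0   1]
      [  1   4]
Each vertex is the intersection of two constraint boundaries that also satisfies all remaining constraints:
  p = 0 and q = 0 → (0, 0)
  4p + 4q = 16 and q = 0 → (4, 0)
  4p + 4q = 16 and p = 0 → (0, 4)

Evaluating z = 6p + 9q at each vertex:
  (0, 0): z = 0
  (4, 0): z = 24
  (0, 4): z = 36

The maximum is at (0, 4) with z = 36.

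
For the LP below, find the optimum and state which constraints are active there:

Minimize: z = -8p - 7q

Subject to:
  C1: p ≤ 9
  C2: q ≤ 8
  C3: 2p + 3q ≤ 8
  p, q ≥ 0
Optimal: p = 4, q = 0
Binding: C3, q ≥ 0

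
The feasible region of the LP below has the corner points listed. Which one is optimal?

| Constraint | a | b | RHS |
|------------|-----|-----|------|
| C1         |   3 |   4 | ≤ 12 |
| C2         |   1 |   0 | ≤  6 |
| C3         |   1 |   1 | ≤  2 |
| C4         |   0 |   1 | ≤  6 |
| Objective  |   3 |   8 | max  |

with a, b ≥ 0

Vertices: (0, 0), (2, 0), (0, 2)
Evaluating z = 3a + 8b at each vertex:
  (0, 0): z = 0
  (2, 0): z = 6
  (0, 2): z = 16

The largest value is z = 16, attained at (0, 2).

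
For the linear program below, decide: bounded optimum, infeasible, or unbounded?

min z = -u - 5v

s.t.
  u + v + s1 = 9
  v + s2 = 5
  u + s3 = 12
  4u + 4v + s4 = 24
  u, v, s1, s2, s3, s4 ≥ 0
The point (1, 5) satisfies every constraint, so the LP is feasible; the constraints give u ≤ 12 and v ≤ 5, which with u, v ≥ 0 keep the feasible region inside a bounded box. A feasible, bounded LP attains a finite optimum at a vertex.

Evaluating z = -u - 5v at each vertex:
  (0, 0): z = 0
  (6, 0): z = -6
  (1, 5): z = -26
  (0, 5): z = -25

Feasible with finite optimum z* = -26 at (1, 5).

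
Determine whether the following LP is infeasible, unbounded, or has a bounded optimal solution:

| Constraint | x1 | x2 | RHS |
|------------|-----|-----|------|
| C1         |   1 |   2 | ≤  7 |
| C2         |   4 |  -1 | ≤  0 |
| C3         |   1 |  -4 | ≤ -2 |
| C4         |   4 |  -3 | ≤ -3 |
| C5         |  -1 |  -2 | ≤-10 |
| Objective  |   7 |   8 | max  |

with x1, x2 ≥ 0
C1 requires x1 + 2x2 ≤ 7, while C5 (-x1 - 2x2 ≤ -10) is equivalent to x1 + 2x2 ≥ 10. Together they would need 10 ≤ x1 + 2x2 ≤ 7, which is impossible since 10 > 7. No point satisfies all constraints.

Infeasible: no point satisfies all constraints simultaneously.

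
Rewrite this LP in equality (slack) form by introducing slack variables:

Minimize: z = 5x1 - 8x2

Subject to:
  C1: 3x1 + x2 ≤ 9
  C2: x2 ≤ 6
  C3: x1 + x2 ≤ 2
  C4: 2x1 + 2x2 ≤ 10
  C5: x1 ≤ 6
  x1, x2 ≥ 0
min z = 5x1 - 8x2

s.t.
  3x1 + x2 + s1 = 9
  x2 + s2 = 6
  x1 + x2 + s3 = 2
  2x1 + 2x2 + s4 = 10
  x1 + s5 = 6
  x1, x2, s1, s2, s3, s4, s5 ≥ 0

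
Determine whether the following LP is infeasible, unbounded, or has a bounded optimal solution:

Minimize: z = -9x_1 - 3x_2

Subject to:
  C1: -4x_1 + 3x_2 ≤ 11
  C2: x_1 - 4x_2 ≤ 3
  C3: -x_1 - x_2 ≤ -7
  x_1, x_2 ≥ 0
Feasible point: (2, 5) satisfies every constraint, so the LP is feasible.
Direction d = (1, 1): for each constraint row a, a·d ≤ 0 —
  (-4)(1) + (3)(1) = -1 ≤ 0
  (1)(1) + (-4)(1) = -3 ≤ 0
  (-1)(1) + (-1)(1) = -2 ≤ 0
and d ≥ 0, so (2, 5) + t·d stays feasible for every t ≥ 0. Along this ray z = -9x_1 - 3x_2 changes by -12 per unit t, so z → −∞.

Unbounded: there is a feasible ray along which z → −∞.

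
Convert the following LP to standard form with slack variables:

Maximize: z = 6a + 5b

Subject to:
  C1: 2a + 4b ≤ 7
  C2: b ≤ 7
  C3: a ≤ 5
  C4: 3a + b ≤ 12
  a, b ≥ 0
max z = 6a + 5b

s.t.
  2a + 4b + s1 = 7
  b + s2 = 7
  a + s3 = 5
  3a + b + s4 = 12
  a, b, s1, s2, s3, s4 ≥ 0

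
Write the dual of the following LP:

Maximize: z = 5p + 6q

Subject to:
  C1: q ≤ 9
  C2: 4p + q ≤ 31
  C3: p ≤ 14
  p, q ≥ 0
Minimize: z = 9y1 + 31y2 + 14y3

Subject to:
  C1: -4y2 - y3 ≤ -5
  C2: -y1 - y2 ≤ -6
  y1, y2, y3 ≥ 0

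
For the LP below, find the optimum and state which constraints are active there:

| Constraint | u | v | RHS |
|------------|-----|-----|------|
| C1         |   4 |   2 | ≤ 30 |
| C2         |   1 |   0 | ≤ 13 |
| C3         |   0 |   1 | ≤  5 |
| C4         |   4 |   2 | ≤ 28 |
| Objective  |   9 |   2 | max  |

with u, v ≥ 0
Optimal: u = 7, v = 0
Binding: C4, v ≥ 0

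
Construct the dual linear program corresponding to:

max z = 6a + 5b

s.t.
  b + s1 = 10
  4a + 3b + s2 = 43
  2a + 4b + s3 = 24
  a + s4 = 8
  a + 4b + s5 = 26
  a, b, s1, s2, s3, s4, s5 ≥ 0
Minimize: z = 10y1 + 43y2 + 24y3 + 8y4 + 26y5

Subject to:
  C1: -4y2 - 2y3 - y4 - y5 ≤ -6
  C2: -y1 - 3y2 - 4y3 - 4y5 ≤ -5
  y1, y2, y3, y4, y5 ≥ 0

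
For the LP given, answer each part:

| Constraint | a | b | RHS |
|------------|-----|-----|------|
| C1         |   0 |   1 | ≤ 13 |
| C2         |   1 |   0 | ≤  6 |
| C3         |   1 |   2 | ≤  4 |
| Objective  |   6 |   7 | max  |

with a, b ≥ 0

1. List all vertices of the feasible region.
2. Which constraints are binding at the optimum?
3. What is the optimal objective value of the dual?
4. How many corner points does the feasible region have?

1. (0, 0), (4, 0), (0, 2)
2. C3, b ≥ 0
3. 24 (by strong duality, equal to the primal optimum)
4. 3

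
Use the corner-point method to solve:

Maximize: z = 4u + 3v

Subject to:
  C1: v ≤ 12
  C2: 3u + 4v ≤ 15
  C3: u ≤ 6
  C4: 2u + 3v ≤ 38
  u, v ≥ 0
u = 5, v = 0, z = 20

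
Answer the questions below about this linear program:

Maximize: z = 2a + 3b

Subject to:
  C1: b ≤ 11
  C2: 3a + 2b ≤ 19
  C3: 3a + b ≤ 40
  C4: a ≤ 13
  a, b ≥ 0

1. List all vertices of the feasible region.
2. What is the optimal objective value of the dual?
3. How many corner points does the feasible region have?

1. (0, 0), (6.333, 0), (0, 9.5)
2. 28.5 (by strong duality, equal to the primal optimum)
3. 3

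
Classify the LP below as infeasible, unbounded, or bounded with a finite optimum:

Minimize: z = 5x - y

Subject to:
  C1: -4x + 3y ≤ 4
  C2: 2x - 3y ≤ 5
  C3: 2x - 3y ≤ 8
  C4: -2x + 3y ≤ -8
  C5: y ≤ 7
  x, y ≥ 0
C2 requires 2x - 3y ≤ 5, while C4 (-2x + 3y ≤ -8) is equivalent to 2x - 3y ≥ 8. Together they would need 8 ≤ 2x - 3y ≤ 5, which is impossible since 8 > 5. No point satisfies all constraints.

The feasible region is empty; the LP is infeasible.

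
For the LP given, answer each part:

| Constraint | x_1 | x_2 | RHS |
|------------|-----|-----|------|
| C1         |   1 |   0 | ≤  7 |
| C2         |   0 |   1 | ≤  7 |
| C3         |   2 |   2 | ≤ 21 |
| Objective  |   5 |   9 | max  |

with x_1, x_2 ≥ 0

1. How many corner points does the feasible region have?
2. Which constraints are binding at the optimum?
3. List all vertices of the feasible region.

1. 5
2. C2, C3
3. (0, 0), (7, 0), (7, 3.5), (3.5, 7), (0, 7)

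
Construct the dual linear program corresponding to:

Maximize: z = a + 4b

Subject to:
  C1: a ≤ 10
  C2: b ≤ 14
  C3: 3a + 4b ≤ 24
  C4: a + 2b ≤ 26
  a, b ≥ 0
Minimize: z = 10y1 + 14y2 + 24y3 + 26y4

Subject to:
  C1: -y1 - 3y3 - y4 ≤ -1
  C2: -y2 - 4y3 - 2y4 ≤ -4
  y1, y2, y3, y4 ≥ 0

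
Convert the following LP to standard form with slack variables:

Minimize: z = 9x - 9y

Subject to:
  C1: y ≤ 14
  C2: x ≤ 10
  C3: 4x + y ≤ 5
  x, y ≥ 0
min z = 9x - 9y

s.t.
  y + s1 = 14
  x + s2 = 10
  4x + y + s3 = 5
  x, y, s1, s2, s3 ≥ 0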